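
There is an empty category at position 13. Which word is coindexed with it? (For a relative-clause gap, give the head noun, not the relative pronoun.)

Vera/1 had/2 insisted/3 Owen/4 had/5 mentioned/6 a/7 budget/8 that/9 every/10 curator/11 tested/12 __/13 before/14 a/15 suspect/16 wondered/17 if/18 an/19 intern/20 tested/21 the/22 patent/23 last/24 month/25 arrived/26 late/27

The gap at 13 is the object of "tested", inside a relative clause.
The relative pronoun is "that" (word 9); it is bound by the head noun immediately before it.
Its filler is the head noun "budget", at word 8.

8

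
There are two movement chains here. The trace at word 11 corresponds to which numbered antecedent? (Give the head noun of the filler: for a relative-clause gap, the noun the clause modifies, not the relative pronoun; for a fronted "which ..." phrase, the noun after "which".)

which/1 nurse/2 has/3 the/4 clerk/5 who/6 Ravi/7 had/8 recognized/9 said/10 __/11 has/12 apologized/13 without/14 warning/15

The marked gap is the subject of "apologized".
Its filler is the fronted wh-phrase "which nurse", at word 2.
(The other dependency links word 5 to a gap after word 9.)

2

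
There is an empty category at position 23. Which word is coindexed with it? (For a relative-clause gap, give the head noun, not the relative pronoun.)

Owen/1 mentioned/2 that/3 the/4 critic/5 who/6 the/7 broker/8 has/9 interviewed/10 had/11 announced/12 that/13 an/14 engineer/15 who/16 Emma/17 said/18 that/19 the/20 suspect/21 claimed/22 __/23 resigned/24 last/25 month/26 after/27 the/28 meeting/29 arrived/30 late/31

The gap at 23 is the subject of "resigned", inside a relative clause.
The relative pronoun is "who" (word 16); it is bound by the head noun immediately before it.
Its filler is the head noun "engineer", at word 15.

15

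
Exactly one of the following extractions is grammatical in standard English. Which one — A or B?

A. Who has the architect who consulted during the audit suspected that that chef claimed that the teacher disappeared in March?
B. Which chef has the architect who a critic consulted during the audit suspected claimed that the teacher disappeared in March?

B

In A, the wh-phrase is extracted from inside a complex-NP island (relative clause) (introduced by "who"), which blocks movement.
In B, the extraction path crosses only that-complement boundaries, which are transparent.
So B is grammatical.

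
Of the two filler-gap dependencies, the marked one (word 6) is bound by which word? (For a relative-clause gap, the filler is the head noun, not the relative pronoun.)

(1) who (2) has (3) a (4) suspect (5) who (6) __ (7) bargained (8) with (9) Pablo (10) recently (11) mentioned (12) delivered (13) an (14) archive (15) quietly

4

The marked gap is inside the relative clause, the subject of "bargained".
Its filler is the head noun "suspect" (via "who"), at word 4.
(The other dependency links word 1 to a gap after word 11.)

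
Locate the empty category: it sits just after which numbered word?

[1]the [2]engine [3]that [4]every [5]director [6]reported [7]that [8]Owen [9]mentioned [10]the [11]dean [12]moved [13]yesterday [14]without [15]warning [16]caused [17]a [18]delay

12

The displaced element is "the engine" (word 2).
It is linked across 2 clause boundaries (that → Ø).
It functions as the direct object of "moved", so the gap sits immediately after word 12 ("moved").
Base order: Every director reported that Owen mentioned the dean moved the engine yesterday without warning.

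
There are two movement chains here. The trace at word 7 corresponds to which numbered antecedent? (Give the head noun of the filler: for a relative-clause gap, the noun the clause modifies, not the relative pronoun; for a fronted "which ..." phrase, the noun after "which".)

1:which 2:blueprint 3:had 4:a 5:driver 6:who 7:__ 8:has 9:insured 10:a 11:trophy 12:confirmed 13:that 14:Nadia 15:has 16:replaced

5

The marked gap is inside the relative clause, the subject of "insured".
Its filler is the head noun "driver" (via "who"), at word 5.
(The other dependency links word 2 to a gap after word 16.)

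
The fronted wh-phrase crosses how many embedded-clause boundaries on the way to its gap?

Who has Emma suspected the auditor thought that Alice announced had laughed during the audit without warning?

"who" is extracted from the subject of "laughed".
Boundaries crossed, outermost first: [Ø], [that], [Ø] — 3 in total.

3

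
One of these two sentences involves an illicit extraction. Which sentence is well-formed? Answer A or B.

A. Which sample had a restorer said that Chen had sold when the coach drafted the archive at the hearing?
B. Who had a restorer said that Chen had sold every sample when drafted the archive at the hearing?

A

In B, the wh-phrase is extracted from inside an adjunct island (introduced by "when"), which blocks movement.
In A, the extraction path crosses only that-complement boundaries, which are transparent.
So A is grammatical.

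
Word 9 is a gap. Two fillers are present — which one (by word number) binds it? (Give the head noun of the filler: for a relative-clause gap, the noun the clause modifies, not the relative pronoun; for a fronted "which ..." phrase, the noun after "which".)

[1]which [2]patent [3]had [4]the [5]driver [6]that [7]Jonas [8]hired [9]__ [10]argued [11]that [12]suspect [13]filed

5

The marked gap is inside the relative clause, the direct object of "hired".
Its filler is the head noun "driver" (via "that"), at word 5.
(The other dependency links word 2 to a gap after word 13.)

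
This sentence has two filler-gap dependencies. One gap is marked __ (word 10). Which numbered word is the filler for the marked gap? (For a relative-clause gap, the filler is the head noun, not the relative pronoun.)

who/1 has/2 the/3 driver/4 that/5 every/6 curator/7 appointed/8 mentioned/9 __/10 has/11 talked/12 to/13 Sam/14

1

The marked gap is the subject of "talked".
Its filler is the fronted wh-phrase "who", at word 1.
(The other dependency links word 4 to a gap after word 8.)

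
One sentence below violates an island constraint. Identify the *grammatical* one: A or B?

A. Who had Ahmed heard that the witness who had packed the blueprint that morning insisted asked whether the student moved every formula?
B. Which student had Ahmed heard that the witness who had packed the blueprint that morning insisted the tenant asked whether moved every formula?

A

In B, the wh-phrase is extracted from inside a wh-island (introduced by "whether"), which blocks movement.
In A, the extraction path crosses only that-complement boundaries, which are transparent.
So A is grammatical.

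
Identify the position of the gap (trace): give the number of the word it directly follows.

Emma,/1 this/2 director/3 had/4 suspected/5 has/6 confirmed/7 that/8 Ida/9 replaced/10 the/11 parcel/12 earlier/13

The displaced element is "Emma" (word 1).
It is linked across 1 clause boundary (Ø).
It functions as the subject of "confirmed", so the gap sits immediately after word 5 ("suspected").
Base order: This director had suspected Emma has confirmed that Ida replaced the parcel earlier.

5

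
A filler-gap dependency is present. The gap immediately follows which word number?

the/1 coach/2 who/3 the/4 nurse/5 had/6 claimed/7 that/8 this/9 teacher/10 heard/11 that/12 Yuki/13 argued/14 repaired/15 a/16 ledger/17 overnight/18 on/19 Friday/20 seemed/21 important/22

The displaced element is "the coach" (word 2).
It is linked across 3 clause boundaries (that → that → Ø).
It functions as the subject of "repaired", so the gap sits immediately after word 14 ("argued").
Base order: The nurse had claimed that this teacher heard that Yuki argued the coach repaired a ledger overnight on Friday.

14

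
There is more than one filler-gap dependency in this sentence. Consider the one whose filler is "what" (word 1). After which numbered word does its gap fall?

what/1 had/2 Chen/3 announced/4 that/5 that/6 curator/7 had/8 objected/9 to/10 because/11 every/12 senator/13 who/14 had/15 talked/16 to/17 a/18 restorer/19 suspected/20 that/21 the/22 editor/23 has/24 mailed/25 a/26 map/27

The displaced element is "what" (word 1).
It is linked across 1 clause boundary (that).
It functions as the object of the preposition "to" of "objected", so the gap sits immediately after word 10 ("to").
Base order: Chen had announced that that curator had objected to what because every senator who had talked to a restorer suspected that the editor has mailed a map.

10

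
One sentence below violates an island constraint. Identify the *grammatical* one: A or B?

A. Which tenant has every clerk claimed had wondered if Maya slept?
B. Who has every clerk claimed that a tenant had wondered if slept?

A

In B, the wh-phrase is extracted from inside a wh-island (introduced by "if"), which blocks movement.
In A, the extraction path crosses only that-complement boundaries, which are transparent.
So A is grammatical.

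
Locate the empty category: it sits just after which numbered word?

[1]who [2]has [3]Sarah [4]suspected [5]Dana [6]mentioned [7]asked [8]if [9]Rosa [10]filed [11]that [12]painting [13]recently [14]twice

The displaced element is "who" (word 1).
It is linked across 2 clause boundaries (Ø → Ø).
It functions as the subject of "asked", so the gap sits immediately after word 6 ("mentioned").
Base order: Sarah has suspected Dana mentioned that who asked if Rosa filed that painting recently twice.

6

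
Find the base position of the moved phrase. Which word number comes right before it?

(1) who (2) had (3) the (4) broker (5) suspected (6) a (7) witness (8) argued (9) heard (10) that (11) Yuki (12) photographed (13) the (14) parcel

8

The displaced element is "who" (word 1).
It is linked across 2 clause boundaries (Ø → Ø).
It functions as the subject of "heard", so the gap sits immediately after word 8 ("argued").
Base order: The broker had suspected a witness argued that who heard that Yuki photographed the parcel.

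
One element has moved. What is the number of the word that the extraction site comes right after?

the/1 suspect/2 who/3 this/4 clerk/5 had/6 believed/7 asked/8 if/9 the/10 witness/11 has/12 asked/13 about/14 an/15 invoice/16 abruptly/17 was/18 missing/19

The displaced element is "the suspect" (word 2).
It is linked across 1 clause boundary (Ø).
It functions as the subject of "asked", so the gap sits immediately after word 7 ("believed").
Base order: This clerk had believed that the suspect asked if the witness has asked about an invoice abruptly.

7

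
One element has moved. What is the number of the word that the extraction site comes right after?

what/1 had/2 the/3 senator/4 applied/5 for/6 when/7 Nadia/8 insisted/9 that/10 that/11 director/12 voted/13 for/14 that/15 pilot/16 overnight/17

The displaced element is "what" (word 1).
It functions as the object of the preposition "for" of "applied", so the gap sits immediately after word 6 ("for").
Base order: The senator had applied for what when Nadia insisted that that director voted for that pilot overnight.

6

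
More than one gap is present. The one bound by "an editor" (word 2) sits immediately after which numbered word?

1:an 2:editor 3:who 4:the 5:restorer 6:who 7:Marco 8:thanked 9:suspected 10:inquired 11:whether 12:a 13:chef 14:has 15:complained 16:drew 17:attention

9

The displaced element is "an editor" (word 2).
It is linked across 1 clause boundary (Ø).
It functions as the subject of "inquired", so the gap sits immediately after word 9 ("suspected").
Base order: The restorer who Marco thanked suspected an editor inquired whether a chef has complained.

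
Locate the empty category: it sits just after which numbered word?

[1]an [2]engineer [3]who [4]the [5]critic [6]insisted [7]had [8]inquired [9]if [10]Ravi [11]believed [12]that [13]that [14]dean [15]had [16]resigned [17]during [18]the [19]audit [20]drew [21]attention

6

The displaced element is "an engineer" (word 2).
It is linked across 1 clause boundary (Ø).
It functions as the subject of "inquired", so the gap sits immediately after word 6 ("insisted").
Base order: The critic insisted that an engineer had inquired if Ravi believed that that dean had resigned during the audit.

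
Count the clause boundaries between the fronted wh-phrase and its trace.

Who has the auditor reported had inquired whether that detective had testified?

"who" is extracted from the subject of "inquired".
Boundaries crossed, outermost first: [Ø] — 1 in total.

1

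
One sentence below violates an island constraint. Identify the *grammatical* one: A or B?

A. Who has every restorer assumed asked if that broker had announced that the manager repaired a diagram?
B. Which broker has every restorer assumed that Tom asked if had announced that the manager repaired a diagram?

A

In B, the wh-phrase is extracted from inside a wh-island (introduced by "if"), which blocks movement.
In A, the extraction path crosses only that-complement boundaries, which are transparent.
So A is grammatical.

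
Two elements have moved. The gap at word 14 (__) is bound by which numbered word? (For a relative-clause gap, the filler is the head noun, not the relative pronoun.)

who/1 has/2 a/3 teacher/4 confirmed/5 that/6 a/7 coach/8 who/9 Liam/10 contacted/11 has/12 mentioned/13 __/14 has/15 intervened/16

1

The marked gap is the subject of "intervened".
Its filler is the fronted wh-phrase "who", at word 1.
(The other dependency links word 8 to a gap after word 11.)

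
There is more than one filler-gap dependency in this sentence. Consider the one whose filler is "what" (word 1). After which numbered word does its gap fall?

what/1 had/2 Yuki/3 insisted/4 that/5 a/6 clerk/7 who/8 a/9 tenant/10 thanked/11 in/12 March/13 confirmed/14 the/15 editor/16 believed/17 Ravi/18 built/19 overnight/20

19

The displaced element is "what" (word 1).
It is linked across 3 clause boundaries (that → Ø → Ø).
It functions as the direct object of "built", so the gap sits immediately after word 19 ("built").
Base order: Yuki had insisted that a clerk who a tenant thanked in March confirmed the editor believed Ravi built what overnight.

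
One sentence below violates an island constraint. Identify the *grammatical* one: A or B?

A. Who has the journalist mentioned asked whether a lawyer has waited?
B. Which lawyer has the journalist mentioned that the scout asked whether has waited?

A

In B, the wh-phrase is extracted from inside a wh-island (introduced by "whether"), which blocks movement.
In A, the extraction path crosses only that-complement boundaries, which are transparent.
So A is grammatical.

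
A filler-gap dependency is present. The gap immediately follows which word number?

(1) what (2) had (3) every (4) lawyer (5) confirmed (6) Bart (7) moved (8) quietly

7

The displaced element is "what" (word 1).
It is linked across 1 clause boundary (Ø).
It functions as the direct object of "moved", so the gap sits immediately after word 7 ("moved").
Base order: Every lawyer had confirmed Bart moved what quietly.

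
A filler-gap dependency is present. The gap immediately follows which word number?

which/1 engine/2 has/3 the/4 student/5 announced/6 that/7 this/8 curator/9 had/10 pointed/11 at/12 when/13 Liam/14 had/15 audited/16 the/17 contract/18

12

The displaced element is "which engine" (word 2).
It is linked across 1 clause boundary (that).
It functions as the object of the preposition "at" of "pointed", so the gap sits immediately after word 12 ("at").
Base order: The student has announced that this curator had pointed at which engine when Liam had audited the contract.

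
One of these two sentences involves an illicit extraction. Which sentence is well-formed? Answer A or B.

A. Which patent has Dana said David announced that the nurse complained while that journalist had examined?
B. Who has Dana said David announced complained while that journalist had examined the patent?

B

In A, the wh-phrase is extracted from inside an adjunct island (introduced by "while"), which blocks movement.
In B, the extraction path crosses only that-complement boundaries, which are transparent.
So B is grammatical.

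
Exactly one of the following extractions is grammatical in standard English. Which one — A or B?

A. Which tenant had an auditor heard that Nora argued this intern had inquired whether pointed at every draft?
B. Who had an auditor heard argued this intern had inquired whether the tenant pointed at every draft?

B

In A, the wh-phrase is extracted from inside a wh-island (introduced by "whether"), which blocks movement.
In B, the extraction path crosses only that-complement boundaries, which are transparent.
So B is grammatical.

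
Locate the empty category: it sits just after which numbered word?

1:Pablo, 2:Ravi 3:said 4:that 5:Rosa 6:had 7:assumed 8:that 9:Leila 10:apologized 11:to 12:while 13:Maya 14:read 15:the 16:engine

The displaced element is "Pablo" (word 1).
It is linked across 2 clause boundaries (that → that).
It functions as the object of the preposition "to" of "apologized", so the gap sits immediately after word 11 ("to").
Base order: Ravi said that Rosa had assumed that Leila apologized to Pablo while Maya read the engine.

11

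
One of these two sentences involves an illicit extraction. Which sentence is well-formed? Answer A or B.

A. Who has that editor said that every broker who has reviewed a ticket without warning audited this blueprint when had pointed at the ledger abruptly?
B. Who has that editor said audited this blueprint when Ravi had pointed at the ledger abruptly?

In A, the wh-phrase is extracted from inside an adjunct island (introduced by "when"), which blocks movement.
In B, the extraction path crosses only that-complement boundaries, which are transparent.
So B is grammatical.

B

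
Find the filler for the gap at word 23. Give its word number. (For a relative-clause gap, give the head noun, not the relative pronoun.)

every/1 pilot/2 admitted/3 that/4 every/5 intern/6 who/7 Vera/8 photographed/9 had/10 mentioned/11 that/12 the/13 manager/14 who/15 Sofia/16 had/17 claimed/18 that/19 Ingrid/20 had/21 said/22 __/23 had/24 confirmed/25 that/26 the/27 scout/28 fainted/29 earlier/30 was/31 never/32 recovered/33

14

The gap at 23 is the subject of "confirmed", inside a relative clause.
The relative pronoun is "who" (word 15); it is bound by the head noun immediately before it.
Its filler is the head noun "manager", at word 14.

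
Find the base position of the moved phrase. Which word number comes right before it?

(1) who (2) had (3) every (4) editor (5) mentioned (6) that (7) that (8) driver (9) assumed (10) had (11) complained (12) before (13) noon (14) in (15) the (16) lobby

9

The displaced element is "who" (word 1).
It is linked across 2 clause boundaries (that → Ø).
It functions as the subject of "complained", so the gap sits immediately after word 9 ("assumed").
Base order: Every editor had mentioned that that driver assumed that who had complained before noon in the lobby.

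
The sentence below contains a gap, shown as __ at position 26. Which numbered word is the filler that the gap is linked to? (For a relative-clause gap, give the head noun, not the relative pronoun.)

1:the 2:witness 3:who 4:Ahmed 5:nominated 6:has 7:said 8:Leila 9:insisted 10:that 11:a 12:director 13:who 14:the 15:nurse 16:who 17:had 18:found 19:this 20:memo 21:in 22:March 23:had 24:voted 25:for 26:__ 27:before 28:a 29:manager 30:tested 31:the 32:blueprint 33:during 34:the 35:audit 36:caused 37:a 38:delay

The gap at 26 is the prepositional object of "voted", inside a relative clause.
The relative pronoun is "who" (word 13); it is bound by the head noun immediately before it.
Its filler is the head noun "director", at word 12.

12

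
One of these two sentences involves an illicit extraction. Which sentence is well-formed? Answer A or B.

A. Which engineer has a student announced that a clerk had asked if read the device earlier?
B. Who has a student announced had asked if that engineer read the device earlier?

B

In A, the wh-phrase is extracted from inside a wh-island (introduced by "if"), which blocks movement.
In B, the extraction path crosses only that-complement boundaries, which are transparent.
So B is grammatical.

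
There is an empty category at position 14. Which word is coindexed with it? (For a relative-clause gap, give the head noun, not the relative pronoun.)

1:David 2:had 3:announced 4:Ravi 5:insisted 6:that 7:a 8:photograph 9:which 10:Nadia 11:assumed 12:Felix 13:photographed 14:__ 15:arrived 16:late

The gap at 14 is the object of "photographed", inside a relative clause.
The relative pronoun is "which" (word 9); it is bound by the head noun immediately before it.
Its filler is the head noun "photograph", at word 8.

8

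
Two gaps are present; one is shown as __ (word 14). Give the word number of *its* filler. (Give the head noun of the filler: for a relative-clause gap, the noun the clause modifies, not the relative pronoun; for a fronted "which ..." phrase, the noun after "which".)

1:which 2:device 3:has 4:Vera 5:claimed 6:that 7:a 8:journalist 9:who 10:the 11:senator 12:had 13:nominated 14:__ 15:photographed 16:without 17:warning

8

The marked gap is inside the relative clause, the direct object of "nominated".
Its filler is the head noun "journalist" (via "who"), at word 8.
(The other dependency links word 2 to a gap after word 15.)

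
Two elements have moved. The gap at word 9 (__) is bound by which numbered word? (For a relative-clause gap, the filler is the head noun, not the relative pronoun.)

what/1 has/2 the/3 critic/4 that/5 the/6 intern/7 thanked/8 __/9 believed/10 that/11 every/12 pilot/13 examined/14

The marked gap is inside the relative clause, the direct object of "thanked".
Its filler is the head noun "critic" (via "that"), at word 4.
(The other dependency links word 1 to a gap after word 14.)

4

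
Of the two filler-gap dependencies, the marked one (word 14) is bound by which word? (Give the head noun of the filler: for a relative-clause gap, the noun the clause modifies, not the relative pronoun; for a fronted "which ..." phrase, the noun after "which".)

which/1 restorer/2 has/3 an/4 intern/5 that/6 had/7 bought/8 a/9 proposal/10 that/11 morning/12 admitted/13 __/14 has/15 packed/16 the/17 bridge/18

The marked gap is the subject of "packed".
Its filler is the fronted wh-phrase "which restorer", at word 2.
(The other dependency links word 5 to a gap after word 6.)

2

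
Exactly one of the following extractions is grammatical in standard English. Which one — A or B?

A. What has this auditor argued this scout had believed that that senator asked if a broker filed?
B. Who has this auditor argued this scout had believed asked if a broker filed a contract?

B

In A, the wh-phrase is extracted from inside a wh-island (introduced by "if"), which blocks movement.
In B, the extraction path crosses only that-complement boundaries, which are transparent.
So B is grammatical.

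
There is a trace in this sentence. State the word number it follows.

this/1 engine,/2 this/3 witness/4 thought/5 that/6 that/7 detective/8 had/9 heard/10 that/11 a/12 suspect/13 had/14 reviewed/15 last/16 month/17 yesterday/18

15

The displaced element is "this engine" (word 2).
It is linked across 2 clause boundaries (that → that).
It functions as the direct object of "reviewed", so the gap sits immediately after word 15 ("reviewed").
Base order: This witness thought that that detective had heard that a suspect had reviewed this engine last month yesterday.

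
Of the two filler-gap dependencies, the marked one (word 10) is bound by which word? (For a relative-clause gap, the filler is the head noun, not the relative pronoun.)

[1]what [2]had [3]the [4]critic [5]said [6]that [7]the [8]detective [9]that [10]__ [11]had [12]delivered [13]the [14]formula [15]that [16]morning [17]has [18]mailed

8

The marked gap is inside the relative clause, the subject of "delivered".
Its filler is the head noun "detective" (via "that"), at word 8.
(The other dependency links word 1 to a gap after word 18.)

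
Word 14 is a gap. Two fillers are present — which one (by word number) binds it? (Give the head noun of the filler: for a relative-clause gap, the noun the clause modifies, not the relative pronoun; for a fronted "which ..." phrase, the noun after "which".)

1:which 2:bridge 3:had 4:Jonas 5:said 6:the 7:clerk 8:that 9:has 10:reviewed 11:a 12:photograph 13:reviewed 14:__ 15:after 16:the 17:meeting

The marked gap is the direct object of "reviewed".
Its filler is the fronted wh-phrase "which bridge", at word 2.
(The other dependency links word 7 to a gap after word 8.)

2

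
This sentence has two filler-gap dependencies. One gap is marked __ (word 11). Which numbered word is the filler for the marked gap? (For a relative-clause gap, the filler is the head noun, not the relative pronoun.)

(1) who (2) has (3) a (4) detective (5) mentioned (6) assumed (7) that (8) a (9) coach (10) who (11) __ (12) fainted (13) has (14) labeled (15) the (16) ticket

The marked gap is inside the relative clause, the subject of "fainted".
Its filler is the head noun "coach" (via "who"), at word 9.
(The other dependency links word 1 to a gap after word 5.)

9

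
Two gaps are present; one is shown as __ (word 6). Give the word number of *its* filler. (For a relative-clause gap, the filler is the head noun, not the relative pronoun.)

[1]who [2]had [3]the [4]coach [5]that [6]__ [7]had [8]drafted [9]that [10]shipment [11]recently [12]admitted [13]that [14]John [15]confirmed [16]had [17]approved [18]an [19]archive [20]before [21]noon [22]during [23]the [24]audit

4

The marked gap is inside the relative clause, the subject of "drafted".
Its filler is the head noun "coach" (via "that"), at word 4.
(The other dependency links word 1 to a gap after word 15.)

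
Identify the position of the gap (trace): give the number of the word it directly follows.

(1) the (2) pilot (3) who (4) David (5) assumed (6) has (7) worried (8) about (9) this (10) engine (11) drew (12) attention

The displaced element is "the pilot" (word 2).
It is linked across 1 clause boundary (Ø).
It functions as the subject of "worried", so the gap sits immediately after word 5 ("assumed").
Base order: David assumed that the pilot has worried about this engine.

5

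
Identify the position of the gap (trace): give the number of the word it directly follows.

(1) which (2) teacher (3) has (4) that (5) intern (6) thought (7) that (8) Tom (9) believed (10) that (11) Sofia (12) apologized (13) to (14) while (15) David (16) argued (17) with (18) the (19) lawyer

13

The displaced element is "which teacher" (word 2).
It is linked across 2 clause boundaries (that → that).
It functions as the object of the preposition "to" of "apologized", so the gap sits immediately after word 13 ("to").
Base order: That intern has thought that Tom believed that Sofia apologized to which teacher while David argued with the lawyer.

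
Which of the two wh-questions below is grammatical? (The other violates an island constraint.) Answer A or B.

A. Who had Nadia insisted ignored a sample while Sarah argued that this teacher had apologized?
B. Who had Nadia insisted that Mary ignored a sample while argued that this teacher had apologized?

In B, the wh-phrase is extracted from inside an adjunct island (introduced by "while"), which blocks movement.
In A, the extraction path crosses only that-complement boundaries, which are transparent.
So A is grammatical.

A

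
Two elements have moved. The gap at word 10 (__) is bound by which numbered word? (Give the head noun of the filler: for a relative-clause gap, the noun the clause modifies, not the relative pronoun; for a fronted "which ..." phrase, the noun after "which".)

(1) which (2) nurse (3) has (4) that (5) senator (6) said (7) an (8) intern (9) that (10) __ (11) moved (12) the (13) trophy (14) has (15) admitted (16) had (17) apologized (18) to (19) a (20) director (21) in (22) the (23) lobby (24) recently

8

The marked gap is inside the relative clause, the subject of "moved".
Its filler is the head noun "intern" (via "that"), at word 8.
(The other dependency links word 2 to a gap after word 15.)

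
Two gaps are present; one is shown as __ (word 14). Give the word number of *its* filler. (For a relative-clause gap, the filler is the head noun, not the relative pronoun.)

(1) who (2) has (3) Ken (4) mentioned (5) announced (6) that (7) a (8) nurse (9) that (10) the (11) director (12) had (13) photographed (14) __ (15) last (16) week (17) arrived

The marked gap is inside the relative clause, the direct object of "photographed".
Its filler is the head noun "nurse" (via "that"), at word 8.
(The other dependency links word 1 to a gap after word 4.)

8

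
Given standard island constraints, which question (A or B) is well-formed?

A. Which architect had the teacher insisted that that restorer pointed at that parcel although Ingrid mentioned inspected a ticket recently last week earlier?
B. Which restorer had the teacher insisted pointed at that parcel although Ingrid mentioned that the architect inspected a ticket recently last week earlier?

In A, the wh-phrase is extracted from inside an adjunct island (introduced by "although"), which blocks movement.
In B, the extraction path crosses only that-complement boundaries, which are transparent.
So B is grammatical.

B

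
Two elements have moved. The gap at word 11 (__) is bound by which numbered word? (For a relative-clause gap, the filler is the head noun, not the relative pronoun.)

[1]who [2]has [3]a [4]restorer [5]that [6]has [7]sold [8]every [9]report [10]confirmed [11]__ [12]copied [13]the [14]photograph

1

The marked gap is the subject of "copied".
Its filler is the fronted wh-phrase "who", at word 1.
(The other dependency links word 4 to a gap after word 5.)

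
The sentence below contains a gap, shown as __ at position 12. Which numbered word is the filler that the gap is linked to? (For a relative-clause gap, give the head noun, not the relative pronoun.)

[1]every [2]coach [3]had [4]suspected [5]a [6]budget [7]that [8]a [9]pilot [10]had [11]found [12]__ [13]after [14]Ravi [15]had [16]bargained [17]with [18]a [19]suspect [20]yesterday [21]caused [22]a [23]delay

The gap at 12 is the object of "found", inside a relative clause.
The relative pronoun is "that" (word 7); it is bound by the head noun immediately before it.
Its filler is the head noun "budget", at word 6.

6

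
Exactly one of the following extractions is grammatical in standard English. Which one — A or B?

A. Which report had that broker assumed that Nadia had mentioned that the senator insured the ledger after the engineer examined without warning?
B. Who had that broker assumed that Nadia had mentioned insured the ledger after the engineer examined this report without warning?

B

In A, the wh-phrase is extracted from inside an adjunct island (introduced by "after"), which blocks movement.
In B, the extraction path crosses only that-complement boundaries, which are transparent.
So B is grammatical.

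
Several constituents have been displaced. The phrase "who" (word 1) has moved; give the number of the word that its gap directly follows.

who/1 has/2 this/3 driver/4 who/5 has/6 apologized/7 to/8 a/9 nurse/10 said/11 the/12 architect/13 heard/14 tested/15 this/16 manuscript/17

14

The displaced element is "who" (word 1).
It is linked across 2 clause boundaries (Ø → Ø).
It functions as the subject of "tested", so the gap sits immediately after word 14 ("heard").
Base order: This driver who has apologized to a nurse has said the architect heard that who tested this manuscript.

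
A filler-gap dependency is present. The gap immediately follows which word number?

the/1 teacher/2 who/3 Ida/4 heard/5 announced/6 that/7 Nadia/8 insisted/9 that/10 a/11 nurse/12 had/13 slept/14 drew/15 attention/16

The displaced element is "the teacher" (word 2).
It is linked across 1 clause boundary (Ø).
It functions as the subject of "announced", so the gap sits immediately after word 5 ("heard").
Base order: Ida heard the teacher announced that Nadia insisted that a nurse had slept.

5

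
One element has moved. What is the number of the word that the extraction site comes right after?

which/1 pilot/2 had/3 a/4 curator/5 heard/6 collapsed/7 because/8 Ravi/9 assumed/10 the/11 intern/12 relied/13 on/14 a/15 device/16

The displaced element is "which pilot" (word 2).
It is linked across 1 clause boundary (Ø).
It functions as the subject of "collapsed", so the gap sits immediately after word 6 ("heard").
Base order: A curator had heard which pilot collapsed because Ravi assumed the intern relied on a device.

6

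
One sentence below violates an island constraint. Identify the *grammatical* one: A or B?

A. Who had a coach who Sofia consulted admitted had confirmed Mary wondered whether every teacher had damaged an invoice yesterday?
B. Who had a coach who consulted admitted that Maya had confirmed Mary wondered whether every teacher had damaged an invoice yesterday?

A

In B, the wh-phrase is extracted from inside a complex-NP island (relative clause) (introduced by "who"), which blocks movement.
In A, the extraction path crosses only that-complement boundaries, which are transparent.
So A is grammatical.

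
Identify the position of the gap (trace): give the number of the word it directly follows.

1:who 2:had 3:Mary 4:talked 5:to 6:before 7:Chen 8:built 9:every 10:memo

The displaced element is "who" (word 1).
It functions as the object of the preposition "to" of "talked", so the gap sits immediately after word 5 ("to").
Base order: Mary had talked to who before Chen built every memo.

5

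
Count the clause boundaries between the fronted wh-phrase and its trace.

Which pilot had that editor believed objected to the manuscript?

1

"which pilot" is extracted from the subject of "objected".
Boundaries crossed, outermost first: [Ø] — 1 in total.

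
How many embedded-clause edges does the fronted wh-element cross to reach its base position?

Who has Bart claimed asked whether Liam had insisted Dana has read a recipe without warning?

1

"who" is extracted from the subject of "asked".
Boundaries crossed, outermost first: [Ø] — 1 in total.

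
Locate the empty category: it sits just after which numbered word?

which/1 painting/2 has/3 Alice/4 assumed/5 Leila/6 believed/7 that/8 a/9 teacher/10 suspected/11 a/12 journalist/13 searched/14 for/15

15

The displaced element is "which painting" (word 2).
It is linked across 3 clause boundaries (Ø → that → Ø).
It functions as the object of the preposition "for" of "searched", so the gap sits immediately after word 15 ("for").
Base order: Alice has assumed Leila believed that a teacher suspected a journalist searched for which painting.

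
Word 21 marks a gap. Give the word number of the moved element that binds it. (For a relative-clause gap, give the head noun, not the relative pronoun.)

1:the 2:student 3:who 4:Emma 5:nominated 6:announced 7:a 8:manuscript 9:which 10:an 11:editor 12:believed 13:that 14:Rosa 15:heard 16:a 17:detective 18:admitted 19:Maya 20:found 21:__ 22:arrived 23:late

The gap at 21 is the object of "found", inside a relative clause.
The relative pronoun is "which" (word 9); it is bound by the head noun immediately before it.
Its filler is the head noun "manuscript", at word 8.

8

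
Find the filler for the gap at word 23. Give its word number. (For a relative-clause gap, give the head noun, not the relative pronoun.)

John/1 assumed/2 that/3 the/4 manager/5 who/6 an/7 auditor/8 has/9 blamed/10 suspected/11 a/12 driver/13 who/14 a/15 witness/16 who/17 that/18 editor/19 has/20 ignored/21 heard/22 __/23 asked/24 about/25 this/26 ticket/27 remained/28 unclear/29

13

The gap at 23 is the subject of "asked", inside a relative clause.
The relative pronoun is "who" (word 14); it is bound by the head noun immediately before it.
Its filler is the head noun "driver", at word 13.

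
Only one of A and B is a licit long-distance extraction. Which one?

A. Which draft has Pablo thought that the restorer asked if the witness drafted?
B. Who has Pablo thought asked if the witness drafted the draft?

B

In A, the wh-phrase is extracted from inside a wh-island (introduced by "if"), which blocks movement.
In B, the extraction path crosses only that-complement boundaries, which are transparent.
So B is grammatical.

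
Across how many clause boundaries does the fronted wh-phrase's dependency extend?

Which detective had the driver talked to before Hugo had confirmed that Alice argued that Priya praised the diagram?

"which detective" originates inside the matrix clause — no clause boundary is crossed.

0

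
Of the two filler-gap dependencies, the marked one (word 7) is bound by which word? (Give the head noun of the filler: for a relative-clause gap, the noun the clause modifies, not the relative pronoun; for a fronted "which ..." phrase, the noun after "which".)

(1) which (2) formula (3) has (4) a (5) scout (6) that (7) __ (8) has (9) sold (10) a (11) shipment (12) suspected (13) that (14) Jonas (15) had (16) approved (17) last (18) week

5

The marked gap is inside the relative clause, the subject of "sold".
Its filler is the head noun "scout" (via "that"), at word 5.
(The other dependency links word 2 to a gap after word 16.)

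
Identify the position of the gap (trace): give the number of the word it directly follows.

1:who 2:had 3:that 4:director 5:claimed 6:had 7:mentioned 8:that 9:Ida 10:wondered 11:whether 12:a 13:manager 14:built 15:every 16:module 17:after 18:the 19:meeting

5

The displaced element is "who" (word 1).
It is linked across 1 clause boundary (Ø).
It functions as the subject of "mentioned", so the gap sits immediately after word 5 ("claimed").
Base order: That director had claimed that who had mentioned that Ida wondered whether a manager built every module after the meeting.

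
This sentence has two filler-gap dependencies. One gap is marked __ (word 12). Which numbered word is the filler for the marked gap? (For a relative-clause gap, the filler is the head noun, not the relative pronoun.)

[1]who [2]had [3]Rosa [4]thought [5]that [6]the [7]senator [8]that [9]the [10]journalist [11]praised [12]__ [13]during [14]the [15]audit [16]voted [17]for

The marked gap is inside the relative clause, the direct object of "praised".
Its filler is the head noun "senator" (via "that"), at word 7.
(The other dependency links word 1 to a gap after word 17.)

7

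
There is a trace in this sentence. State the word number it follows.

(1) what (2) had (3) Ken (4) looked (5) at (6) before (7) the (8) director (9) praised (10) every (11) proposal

The displaced element is "what" (word 1).
It functions as the object of the preposition "at" of "looked", so the gap sits immediately after word 5 ("at").
Base order: Ken had looked at what before the director praised every proposal.

5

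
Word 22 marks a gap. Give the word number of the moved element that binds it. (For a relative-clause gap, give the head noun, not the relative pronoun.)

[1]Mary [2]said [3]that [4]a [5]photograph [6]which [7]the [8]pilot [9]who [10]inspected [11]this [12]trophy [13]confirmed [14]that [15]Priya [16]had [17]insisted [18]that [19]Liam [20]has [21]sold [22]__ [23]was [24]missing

The gap at 22 is the object of "sold", inside a relative clause.
The relative pronoun is "which" (word 6); it is bound by the head noun immediately before it.
Its filler is the head noun "photograph", at word 5.

5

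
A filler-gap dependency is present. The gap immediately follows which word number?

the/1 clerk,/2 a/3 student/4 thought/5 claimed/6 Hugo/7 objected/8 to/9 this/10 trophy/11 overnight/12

The displaced element is "the clerk" (word 2).
It is linked across 1 clause boundary (Ø).
It functions as the subject of "claimed", so the gap sits immediately after word 5 ("thought").
Base order: A student thought the clerk claimed Hugo objected to this trophy overnight.

5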